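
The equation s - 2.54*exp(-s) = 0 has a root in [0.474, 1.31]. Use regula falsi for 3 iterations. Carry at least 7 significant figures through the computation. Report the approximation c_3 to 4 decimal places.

0.9670

f(0.474000) = -1.107168, f(1.310000) = 0.624657
step 1: c = 1.008461, f(c) = 0.081920 > 0 → new bracket [0.474000, 1.008461]
step 2: c = 0.971640, f(c) = 0.010348 > 0 → new bracket [0.474000, 0.971640]
step 3: c = 0.967032, f(c) = 0.001300 > 0 → new bracket [0.474000, 0.967032]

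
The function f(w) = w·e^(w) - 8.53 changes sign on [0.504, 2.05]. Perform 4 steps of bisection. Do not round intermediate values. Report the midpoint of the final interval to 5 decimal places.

1.61519

f(0.504000) = -7.695714, f(2.050000) = 7.394197 (opposite signs)
step 1: m = 1.277000, f(m) = -3.950849 < 0 → root in [1.277000, 2.050000]
step 2: m = 1.663500, f(m) = 0.249538 > 0 → root in [1.277000, 1.663500]
step 3: m = 1.470250, f(m) = -2.133938 < 0 → root in [1.470250, 1.663500]
step 4: m = 1.566875, f(m) = -1.022082 < 0 → root in [1.566875, 1.663500]
Midpoint of [1.566875, 1.663500] = 1.615187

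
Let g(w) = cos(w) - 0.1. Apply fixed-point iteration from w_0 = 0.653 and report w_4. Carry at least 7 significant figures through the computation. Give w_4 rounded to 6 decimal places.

w_1 = g(0.653000) = 0.694265
w_2 = g(0.694265) = 0.668524
w_3 = g(0.668524) = 0.684737
w_4 = g(0.684737) = 0.674585

0.674585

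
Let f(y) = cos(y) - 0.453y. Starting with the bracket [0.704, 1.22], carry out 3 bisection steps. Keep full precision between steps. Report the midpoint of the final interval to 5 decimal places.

1.05875

f(0.704000) = 0.443347, f(1.220000) = -0.209014 (opposite signs)
step 1: m = 0.962000, f(m) = 0.136094 > 0 → root in [0.962000, 1.220000]
step 2: m = 1.091000, f(m) = -0.032624 < 0 → root in [0.962000, 1.091000]
step 3: m = 1.026500, f(m) = 0.052812 > 0 → root in [1.026500, 1.091000]
Midpoint of [1.026500, 1.091000] = 1.058750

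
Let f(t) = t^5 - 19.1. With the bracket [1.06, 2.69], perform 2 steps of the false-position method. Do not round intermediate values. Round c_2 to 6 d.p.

1.431173

False-position update: c = (a·f(b) − b·f(a))/(f(b) − f(a)); replace the endpoint whose sign matches f(c).
f(1.060000) = -17.761774, f(2.690000) = 121.751475
step 1: c = 1.267519, f(c) = -15.828304 < 0 → new bracket [1.267519, 2.690000]
step 2: c = 1.431173, f(c) = -13.095721 < 0 → new bracket [1.431173, 2.690000]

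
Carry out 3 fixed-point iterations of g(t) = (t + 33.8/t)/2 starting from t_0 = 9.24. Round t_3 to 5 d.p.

t_1 = g(9.240000) = 6.449004
t_2 = g(6.449004) = 5.845062
t_3 = g(5.845062) = 5.813860

5.81386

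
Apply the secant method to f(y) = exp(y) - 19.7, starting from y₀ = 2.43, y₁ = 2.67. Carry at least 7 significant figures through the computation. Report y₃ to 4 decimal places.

f(y_0) = -8.341118, f(y_1) = -5.260031
y_2 = 2.670000 - (-5.260031)·(2.670000 - 2.430000)/(-5.260031 - (-8.341118)) = 3.079728; f(y_2) = 2.052483
y_3 = 3.079728 - (2.052483)·(3.079728 - 2.670000)/(2.052483 - (-5.260031)) = 2.964725; f(y_3) = -0.310627

2.9647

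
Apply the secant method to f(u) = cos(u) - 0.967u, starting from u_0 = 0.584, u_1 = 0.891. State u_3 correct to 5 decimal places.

0.75375

f(u_0) = 0.269536, f(u_1) = -0.232962
u_2 = 0.891000 - (-0.232962)·(0.891000 - 0.584000)/(-0.232962 - (0.269536)) = 0.748672; f(u_2) = 0.008627
u_3 = 0.748672 - (0.008627)·(0.748672 - 0.891000)/(0.008627 - (-0.232962)) = 0.753755; f(u_3) = 0.000243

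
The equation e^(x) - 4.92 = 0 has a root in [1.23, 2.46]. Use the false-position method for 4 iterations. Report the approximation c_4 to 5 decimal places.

1.58590

f(1.230000) = -1.498770, f(2.460000) = 6.784812
step 1: c = 1.452547, f(c) = -0.646013 < 0 → new bracket [1.452547, 2.460000]
step 2: c = 1.540132, f(c) = -0.254794 < 0 → new bracket [1.540132, 2.460000]
step 3: c = 1.573426, f(c) = -0.096856 < 0 → new bracket [1.573426, 2.460000]
step 4: c = 1.585904, f(c) = -0.036295 < 0 → new bracket [1.585904, 2.460000]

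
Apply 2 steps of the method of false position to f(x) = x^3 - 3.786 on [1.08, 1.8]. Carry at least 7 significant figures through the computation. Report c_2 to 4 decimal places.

1.5469

f(1.080000) = -2.526288, f(1.800000) = 2.046000
step 1: c = 1.477816, f(c) = -0.558541 < 0 → new bracket [1.477816, 1.800000]
step 2: c = 1.546908, f(c) = -0.084368 < 0 → new bracket [1.546908, 1.800000]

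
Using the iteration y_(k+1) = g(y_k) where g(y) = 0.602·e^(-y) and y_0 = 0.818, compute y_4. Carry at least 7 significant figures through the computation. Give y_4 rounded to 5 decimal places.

0.41191

y_1 = g(0.818000) = 0.265671
y_2 = g(0.265671) = 0.461548
y_3 = g(0.461548) = 0.379445
y_4 = g(0.379445) = 0.411913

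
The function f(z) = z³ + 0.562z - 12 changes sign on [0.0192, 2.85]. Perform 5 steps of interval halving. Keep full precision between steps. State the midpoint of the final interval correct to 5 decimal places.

2.18653

f(0.019200) = -11.989203, f(2.850000) = 12.750825 (opposite signs)
step 1: m = 1.434600, f(m) = -8.241237 < 0 → root in [1.434600, 2.850000]
step 2: m = 2.142300, f(m) = -0.964050 < 0 → root in [2.142300, 2.850000]
step 3: m = 2.496150, f(m) = 4.955760 > 0 → root in [2.142300, 2.496150]
step 4: m = 2.319225, f(m) = 1.778063 > 0 → root in [2.142300, 2.319225]
step 5: m = 2.230762, f(m) = 0.354635 > 0 → root in [2.142300, 2.230762]
Midpoint of [2.142300, 2.230762] = 2.186531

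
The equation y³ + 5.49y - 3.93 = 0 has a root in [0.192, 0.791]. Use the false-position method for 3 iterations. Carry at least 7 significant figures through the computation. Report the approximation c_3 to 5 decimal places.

0.66279

f(0.192000) = -2.868842, f(0.791000) = 0.907504
step 1: c = 0.647053, f(c) = -0.106774 < 0 → new bracket [0.647053, 0.791000]
step 2: c = 0.662206, f(c) = -0.004099 < 0 → new bracket [0.662206, 0.791000]
step 3: c = 0.662785, f(c) = -0.000157 < 0 → new bracket [0.662785, 0.791000]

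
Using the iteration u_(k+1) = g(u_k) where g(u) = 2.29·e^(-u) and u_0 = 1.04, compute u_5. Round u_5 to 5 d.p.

u_1 = g(1.040000) = 0.809411
u_2 = g(0.809411) = 1.019325
u_3 = g(1.019325) = 0.826320
u_4 = g(0.826320) = 1.002234
u_5 = g(1.002234) = 0.840564

0.84056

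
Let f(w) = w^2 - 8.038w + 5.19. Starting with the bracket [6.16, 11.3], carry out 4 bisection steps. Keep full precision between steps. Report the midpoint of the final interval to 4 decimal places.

7.2844

f(6.160000) = -6.378480, f(11.300000) = 42.050600 (opposite signs)
step 1: m = 8.730000, f(m) = 11.231160 > 0 → root in [6.160000, 8.730000]
step 2: m = 7.445000, f(m) = 0.775115 > 0 → root in [6.160000, 7.445000]
step 3: m = 6.802500, f(m) = -3.214489 < 0 → root in [6.802500, 7.445000]
step 4: m = 7.123750, f(m) = -1.322888 < 0 → root in [7.123750, 7.445000]
Midpoint of [7.123750, 7.445000] = 7.284375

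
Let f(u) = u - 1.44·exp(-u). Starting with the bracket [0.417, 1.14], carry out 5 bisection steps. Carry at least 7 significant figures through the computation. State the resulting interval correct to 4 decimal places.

[0.6881, 0.7107]

f(0.417000) = -0.531990, f(1.140000) = 0.679461 (opposite signs)
step 1: m = 0.778500, f(m) = 0.117404 > 0 → root in [0.417000, 0.778500]
step 2: m = 0.597750, f(m) = -0.194319 < 0 → root in [0.597750, 0.778500]
step 3: m = 0.688125, f(m) = -0.035500 < 0 → root in [0.688125, 0.778500]
step 4: m = 0.733313, f(m) = 0.041658 > 0 → root in [0.688125, 0.733313]
step 5: m = 0.710719, f(m) = 0.003260 > 0 → root in [0.688125, 0.710719]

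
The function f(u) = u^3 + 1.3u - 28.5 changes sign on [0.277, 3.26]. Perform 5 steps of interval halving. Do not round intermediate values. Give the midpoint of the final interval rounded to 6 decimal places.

f(0.277000) = -28.118646, f(3.260000) = 10.383976 (opposite signs)
step 1: m = 1.768500, f(m) = -20.669803 < 0 → root in [1.768500, 3.260000]
step 2: m = 2.514250, f(m) = -9.337762 < 0 → root in [2.514250, 3.260000]
step 3: m = 2.887125, f(m) = -0.681134 < 0 → root in [2.887125, 3.260000]
step 4: m = 3.073562, f(m) = 4.530920 > 0 → root in [2.887125, 3.073562]
step 5: m = 2.980344, f(m) = 1.847198 > 0 → root in [2.887125, 2.980344]
Midpoint of [2.887125, 2.980344] = 2.933734

2.933734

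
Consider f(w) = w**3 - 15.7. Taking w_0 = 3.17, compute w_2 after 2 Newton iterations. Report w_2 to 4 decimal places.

f'(w) = 3w**2
w_0 = 3.170000: f = 16.155013, f' = 30.146700 → w_1 = 3.170000 - (16.155013)/(30.146700) = 2.634120
w_1 = 2.634120: f = 2.577074, f' = 20.815765 → w_2 = 2.634120 - (2.577074)/(20.815765) = 2.510316

2.5103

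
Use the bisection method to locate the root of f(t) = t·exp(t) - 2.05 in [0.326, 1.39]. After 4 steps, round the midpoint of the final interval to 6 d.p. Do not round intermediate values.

f(0.326000) = -1.598355, f(1.390000) = 3.530642 (opposite signs)
step 1: m = 0.858000, f(m) = -0.026459 < 0 → root in [0.858000, 1.390000]
step 2: m = 1.124000, f(m) = 1.408703 > 0 → root in [0.858000, 1.124000]
step 3: m = 0.991000, f(m) = 0.619682 > 0 → root in [0.858000, 0.991000]
step 4: m = 0.924500, f(m) = 0.280302 > 0 → root in [0.858000, 0.924500]
Midpoint of [0.858000, 0.924500] = 0.891250

0.891250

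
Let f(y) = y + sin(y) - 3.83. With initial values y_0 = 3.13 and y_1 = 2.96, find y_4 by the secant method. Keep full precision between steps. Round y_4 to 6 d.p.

f(y_0) = -0.688408, f(y_1) = -0.689404
y_2 = 2.960000 - (-0.689404)·(2.960000 - 3.130000)/(-0.689404 - (-0.688408)) = 120.614423; f(y_2) = 117.728209
y_3 = 120.614423 - (117.728209)·(120.614423 - 2.960000)/(117.728209 - (-0.689404)) = 3.644961; f(y_3) = -0.667418
y_4 = 3.644961 - (-0.667418)·(3.644961 - 120.614423)/(-0.667418 - (117.728209)) = 4.304339; f(y_4) = -0.443557

4.304339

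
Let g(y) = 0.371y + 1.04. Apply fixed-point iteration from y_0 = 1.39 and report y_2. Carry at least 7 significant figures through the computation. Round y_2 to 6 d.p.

1.617161

y_1 = g(1.390000) = 1.555690
y_2 = g(1.555690) = 1.617161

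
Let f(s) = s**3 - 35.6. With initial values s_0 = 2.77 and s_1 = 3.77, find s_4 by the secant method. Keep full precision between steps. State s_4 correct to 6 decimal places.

3.289892

Secant update: s_(k+1) = s_k − f(s_k)·(s_k − s_(k-1))/(f(s_k) − f(s_(k-1))).
f(s_0) = -14.346067, f(s_1) = 17.982633
s_2 = 3.770000 - (17.982633)·(3.770000 - 2.770000)/(17.982633 - (-14.346067)) = 3.213756; f(s_2) = -2.407585
s_3 = 3.213756 - (-2.407585)·(3.213756 - 3.770000)/(-2.407585 - (17.982633)) = 3.279435; f(s_3) = -0.330677
s_4 = 3.279435 - (-0.330677)·(3.279435 - 3.213756)/(-0.330677 - (-2.407585)) = 3.289892; f(s_4) = 0.007789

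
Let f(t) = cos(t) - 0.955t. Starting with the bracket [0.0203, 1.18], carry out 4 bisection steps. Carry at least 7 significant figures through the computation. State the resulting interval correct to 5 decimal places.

[0.74511, 0.81759]

f(0.020300) = 0.980407, f(1.180000) = -0.745975 (opposite signs)
step 1: m = 0.600150, f(m) = 0.252108 > 0 → root in [0.600150, 1.180000]
step 2: m = 0.890075, f(m) = -0.220668 < 0 → root in [0.600150, 0.890075]
step 3: m = 0.745112, f(m) = 0.023429 > 0 → root in [0.745112, 0.890075]
step 4: m = 0.817594, f(m) = -0.096823 < 0 → root in [0.745112, 0.817594]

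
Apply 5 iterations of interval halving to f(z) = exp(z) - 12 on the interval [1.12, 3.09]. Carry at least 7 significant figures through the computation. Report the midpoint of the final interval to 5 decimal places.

f(1.120000) = -8.935146, f(3.090000) = 9.977078 (opposite signs)
step 1: m = 2.105000, f(m) = -3.792897 < 0 → root in [2.105000, 3.090000]
step 2: m = 2.597500, f(m) = 1.430121 > 0 → root in [2.105000, 2.597500]
step 3: m = 2.351250, f(m) = -1.501315 < 0 → root in [2.351250, 2.597500]
step 4: m = 2.474375, f(m) = -0.125717 < 0 → root in [2.474375, 2.597500]
step 5: m = 2.535938, f(m) = 0.628264 > 0 → root in [2.474375, 2.535938]
Midpoint of [2.474375, 2.535938] = 2.505156

2.50516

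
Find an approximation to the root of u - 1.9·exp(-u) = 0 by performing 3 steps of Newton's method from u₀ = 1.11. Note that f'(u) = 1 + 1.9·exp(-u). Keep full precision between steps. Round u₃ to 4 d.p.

u_0 = 1.110000: f = 0.483838, f' = 1.626162 → u_1 = 1.110000 - (0.483838)/(1.626162) = 0.812466
u_1 = 0.812466: f = -0.030682, f' = 1.843148 → u_2 = 0.812466 - (-0.030682)/(1.843148) = 0.829113
u_2 = 0.829113: f = -0.000116, f' = 1.829229 → u_3 = 0.829113 - (-0.000116)/(1.829229) = 0.829176

0.8292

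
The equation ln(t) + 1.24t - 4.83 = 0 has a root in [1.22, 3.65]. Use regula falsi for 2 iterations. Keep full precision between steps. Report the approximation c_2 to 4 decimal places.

3.0128

f(1.220000) = -3.118349, f(3.650000) = 0.990727
step 1: c = 3.064110, f(c) = 0.089253 > 0 → new bracket [1.220000, 3.064110]
step 2: c = 3.012796, f(c) = 0.008736 > 0 → new bracket [1.220000, 3.012796]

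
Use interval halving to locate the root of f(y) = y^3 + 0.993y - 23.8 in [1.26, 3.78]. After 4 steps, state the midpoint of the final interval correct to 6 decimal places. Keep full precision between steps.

2.756250

f(1.260000) = -20.548444, f(3.780000) = 33.963692 (opposite signs)
step 1: m = 2.520000, f(m) = -5.294632 < 0 → root in [2.520000, 3.780000]
step 2: m = 3.150000, f(m) = 10.583825 > 0 → root in [2.520000, 3.150000]
step 3: m = 2.835000, f(m) = 1.800688 > 0 → root in [2.520000, 2.835000]
step 4: m = 2.677500, f(m) = -1.946228 < 0 → root in [2.677500, 2.835000]
Midpoint of [2.677500, 2.835000] = 2.756250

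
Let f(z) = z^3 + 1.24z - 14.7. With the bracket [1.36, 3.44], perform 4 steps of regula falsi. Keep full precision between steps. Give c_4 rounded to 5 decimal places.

False-position update: c = (a·f(b) − b·f(a))/(f(b) − f(a)); replace the endpoint whose sign matches f(c).
f(1.360000) = -10.498144, f(3.440000) = 30.273184
step 1: c = 1.895576, f(c) = -5.538288 < 0 → new bracket [1.895576, 3.440000]
step 2: c = 2.134423, f(c) = -2.329394 < 0 → new bracket [2.134423, 3.440000]
step 3: c = 2.227704, f(c) = -0.882298 < 0 → new bracket [2.227704, 3.440000]
step 4: c = 2.262035, f(c) = -0.320686 < 0 → new bracket [2.262035, 3.440000]

2.26204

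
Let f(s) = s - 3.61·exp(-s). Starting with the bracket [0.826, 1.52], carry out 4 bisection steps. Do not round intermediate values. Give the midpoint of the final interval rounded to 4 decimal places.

1.1513

f(0.826000) = -0.754447, f(1.520000) = 0.730450 (opposite signs)
step 1: m = 1.173000, f(m) = 0.055932 > 0 → root in [0.826000, 1.173000]
step 2: m = 0.999500, f(m) = -0.329209 < 0 → root in [0.999500, 1.173000]
step 3: m = 1.086250, f(m) = -0.132052 < 0 → root in [1.086250, 1.173000]
step 4: m = 1.129625, f(m) = -0.036962 < 0 → root in [1.129625, 1.173000]
Midpoint of [1.129625, 1.173000] = 1.151312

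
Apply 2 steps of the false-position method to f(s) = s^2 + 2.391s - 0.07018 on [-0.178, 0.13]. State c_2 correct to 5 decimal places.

0.02865

f(-0.178000) = -0.464094, f(0.130000) = 0.257550
step 1: c = 0.020077, f(c) = -0.021773 < 0 → new bracket [0.020077, 0.130000]
step 2: c = 0.028645, f(c) = -0.000868 < 0 → new bracket [0.028645, 0.130000]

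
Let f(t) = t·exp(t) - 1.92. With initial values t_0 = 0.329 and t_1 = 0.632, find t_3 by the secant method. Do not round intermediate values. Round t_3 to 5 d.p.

0.81777

f(t_0) = -1.462829, f(t_1) = -0.730974
t_2 = 0.632000 - (-0.730974)·(0.632000 - 0.329000)/(-0.730974 - (-1.462829)) = 0.934636; f(t_2) = 0.459849
t_3 = 0.934636 - (0.459849)·(0.934636 - 0.632000)/(0.459849 - (-0.730974)) = 0.817770; f(t_3) = -0.067391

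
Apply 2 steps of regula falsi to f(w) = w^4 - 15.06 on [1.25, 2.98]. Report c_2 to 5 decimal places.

1.72283

False-position update: c = (a·f(b) − b·f(a))/(f(b) − f(a)); replace the endpoint whose sign matches f(c).
f(1.250000) = -12.618594, f(2.980000) = 63.801504
step 1: c = 1.535660, f(c) = -9.498649 < 0 → new bracket [1.535660, 2.980000]
step 2: c = 1.722826, f(c) = -6.250212 < 0 → new bracket [1.722826, 2.980000]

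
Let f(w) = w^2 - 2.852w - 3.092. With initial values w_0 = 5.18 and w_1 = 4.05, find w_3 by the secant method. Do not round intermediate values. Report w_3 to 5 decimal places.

3.69604

f(w_0) = 8.967040, f(w_1) = 1.759900
w_2 = 4.050000 - (1.759900)·(4.050000 - 5.180000)/(1.759900 - (8.967040)) = 3.774067; f(w_2) = 0.387943
w_3 = 3.774067 - (0.387943)·(3.774067 - 4.050000)/(0.387943 - (1.759900)) = 3.696043; f(w_3) = 0.027617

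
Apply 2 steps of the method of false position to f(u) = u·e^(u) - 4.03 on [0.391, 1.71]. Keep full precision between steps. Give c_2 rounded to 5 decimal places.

False-position update: c = (a·f(b) − b·f(a))/(f(b) − f(a)); replace the endpoint whose sign matches f(c).
f(0.391000) = -3.451923, f(1.710000) = 5.424524
step 1: c = 0.903940, f(c) = -1.797888 < 0 → new bracket [0.903940, 1.710000]
step 2: c = 1.104594, f(c) = -0.696336 < 0 → new bracket [1.104594, 1.710000]

1.10459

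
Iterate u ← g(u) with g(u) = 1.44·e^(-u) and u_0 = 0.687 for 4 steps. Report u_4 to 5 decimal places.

0.70328

u_1 = g(0.687000) = 0.724440
u_2 = g(0.724440) = 0.697818
u_3 = g(0.697818) = 0.716645
u_4 = g(0.716645) = 0.703279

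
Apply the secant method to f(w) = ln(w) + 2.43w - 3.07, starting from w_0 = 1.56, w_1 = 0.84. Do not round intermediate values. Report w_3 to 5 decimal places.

Secant update: w_(k+1) = w_k − f(w_k)·(w_k − w_(k-1))/(f(w_k) − f(w_(k-1))).
f(w_0) = 1.165486, f(w_1) = -1.203153
w_2 = 0.840000 - (-1.203153)·(0.840000 - 1.560000)/(-1.203153 - (1.165486)) = 1.205725; f(w_2) = 0.046993
w_3 = 1.205725 - (0.046993)·(1.205725 - 0.840000)/(0.046993 - (-1.203153)) = 1.191977; f(w_3) = 0.002119

1.19198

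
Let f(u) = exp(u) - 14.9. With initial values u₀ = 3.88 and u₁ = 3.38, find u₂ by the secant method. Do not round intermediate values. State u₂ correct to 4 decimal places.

f(u_0) = 33.524215, f(u_1) = 14.470771
u_2 = 3.380000 - (14.470771)·(3.380000 - 3.880000)/(14.470771 - (33.524215)) = 3.000258; f(u_2) = 5.190727

3.0003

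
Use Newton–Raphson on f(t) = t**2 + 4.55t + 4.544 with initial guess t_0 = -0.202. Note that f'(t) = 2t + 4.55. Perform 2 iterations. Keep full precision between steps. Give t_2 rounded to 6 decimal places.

t_0 = -0.202000: f = 3.665704, f' = 4.146000 → t_1 = -0.202000 - (3.665704)/(4.146000) = -1.086154
t_1 = -1.086154: f = 0.781729, f' = 2.377691 → t_2 = -1.086154 - (0.781729)/(2.377691) = -1.414931

-1.414931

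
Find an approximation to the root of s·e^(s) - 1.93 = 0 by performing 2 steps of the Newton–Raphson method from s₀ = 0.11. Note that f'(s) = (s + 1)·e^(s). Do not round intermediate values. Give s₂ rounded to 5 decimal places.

s_0 = 0.110000: f = -1.807209, f' = 1.239069 → s_1 = 0.110000 - (-1.807209)/(1.239069) = 1.568522
s_1 = 1.568522: f = 5.598204, f' = 12.327755 → s_2 = 1.568522 - (5.598204)/(12.327755) = 1.114409

1.11441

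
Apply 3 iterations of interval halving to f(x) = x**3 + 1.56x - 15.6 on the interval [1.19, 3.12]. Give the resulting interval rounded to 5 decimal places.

f(1.190000) = -12.058441, f(3.120000) = 19.638528 (opposite signs)
step 1: m = 2.155000, f(m) = -2.230326 < 0 → root in [2.155000, 3.120000]
step 2: m = 2.637500, f(m) = 6.862021 > 0 → root in [2.155000, 2.637500]
step 3: m = 2.396250, f(m) = 1.897451 > 0 → root in [2.155000, 2.396250]

[2.15500, 2.39625]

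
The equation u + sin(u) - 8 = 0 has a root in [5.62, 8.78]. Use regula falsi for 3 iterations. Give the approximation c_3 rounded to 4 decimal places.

False-position update: c = (a·f(b) − b·f(a))/(f(b) − f(a)); replace the endpoint whose sign matches f(c).
f(5.620000) = -2.995630, f(8.780000) = 1.381021
step 1: c = 7.782885, f(c) = 0.780358 > 0 → new bracket [5.620000, 7.782885]
step 2: c = 7.335896, f(c) = 0.204664 > 0 → new bracket [5.620000, 7.335896]
step 3: c = 7.226161, f(c) = 0.035471 > 0 → new bracket [5.620000, 7.226161]

7.2262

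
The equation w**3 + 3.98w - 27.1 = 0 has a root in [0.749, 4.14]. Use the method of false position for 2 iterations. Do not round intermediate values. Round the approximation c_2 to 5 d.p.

False-position update: c = (a·f(b) − b·f(a))/(f(b) − f(a)); replace the endpoint whose sign matches f(c).
f(0.749000) = -23.698790, f(4.140000) = 60.335144
step 1: c = 1.705311, f(c) = -15.353669 < 0 → new bracket [1.705311, 4.140000]
step 2: c = 2.199194, f(c) = -7.710905 < 0 → new bracket [2.199194, 4.140000]

2.19919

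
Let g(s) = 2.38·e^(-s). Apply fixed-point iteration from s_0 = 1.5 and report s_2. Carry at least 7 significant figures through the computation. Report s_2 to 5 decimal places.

1.39941

s_1 = g(1.500000) = 0.531050
s_2 = g(0.531050) = 1.399410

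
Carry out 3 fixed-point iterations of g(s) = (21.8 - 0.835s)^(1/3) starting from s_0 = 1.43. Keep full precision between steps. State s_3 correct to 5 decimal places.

2.69400

s_1 = g(1.430000) = 2.741559
s_2 = g(2.741559) = 2.692103
s_3 = g(2.692103) = 2.694001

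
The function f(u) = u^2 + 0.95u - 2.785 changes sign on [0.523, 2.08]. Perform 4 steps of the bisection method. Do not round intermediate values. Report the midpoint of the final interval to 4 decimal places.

1.2528

f(0.523000) = -2.014621, f(2.080000) = 3.517400 (opposite signs)
step 1: m = 1.301500, f(m) = 0.145327 > 0 → root in [0.523000, 1.301500]
step 2: m = 0.912250, f(m) = -1.086162 < 0 → root in [0.912250, 1.301500]
step 3: m = 1.106875, f(m) = -0.508296 < 0 → root in [1.106875, 1.301500]
step 4: m = 1.204188, f(m) = -0.190954 < 0 → root in [1.204188, 1.301500]
Midpoint of [1.204188, 1.301500] = 1.252844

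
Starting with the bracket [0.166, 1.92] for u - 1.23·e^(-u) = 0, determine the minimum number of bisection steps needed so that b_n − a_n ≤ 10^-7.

25

Initial width b − a = 1.92 − 0.166 = 1.754000.
After n steps the width is (b−a)/2^n; need (b−a)/2^n ≤ 10^-7.
So n ≥ log₂(1.754000/10^-7) = log₂(17540000.0000) ≈ 24.0641.
Hence n = 25.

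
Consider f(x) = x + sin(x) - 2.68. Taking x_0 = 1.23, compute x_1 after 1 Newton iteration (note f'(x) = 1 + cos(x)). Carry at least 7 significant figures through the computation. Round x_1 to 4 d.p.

1.6104

x_0 = 1.230000: f = -0.507511, f' = 1.334238 → x_1 = 1.230000 - (-0.507511)/(1.334238) = 1.610375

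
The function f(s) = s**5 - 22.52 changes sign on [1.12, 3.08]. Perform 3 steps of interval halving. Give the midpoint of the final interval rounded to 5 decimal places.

f(1.120000) = -20.757658, f(3.080000) = 254.654698 (opposite signs)
step 1: m = 2.100000, f(m) = 18.321010 > 0 → root in [1.120000, 2.100000]
step 2: m = 1.610000, f(m) = -11.702438 < 0 → root in [1.610000, 2.100000]
step 3: m = 1.855000, f(m) = -0.555589 < 0 → root in [1.855000, 2.100000]
Midpoint of [1.855000, 2.100000] = 1.977500

1.97750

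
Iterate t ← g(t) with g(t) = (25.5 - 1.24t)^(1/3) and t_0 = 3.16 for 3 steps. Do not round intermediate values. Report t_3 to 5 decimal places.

t_1 = g(3.160000) = 2.784162
t_2 = g(2.784162) = 2.804060
t_3 = g(2.804060) = 2.803014

2.80301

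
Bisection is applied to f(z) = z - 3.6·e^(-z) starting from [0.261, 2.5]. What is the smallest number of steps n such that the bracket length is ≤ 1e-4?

Initial width b − a = 2.5 − 0.261 = 2.239000.
After n steps the width is (b−a)/2^n; need (b−a)/2^n ≤ 1e-4.
So n ≥ log₂(2.239000/1e-4) = log₂(22390.0000) ≈ 14.4506.
Hence n = 15.

15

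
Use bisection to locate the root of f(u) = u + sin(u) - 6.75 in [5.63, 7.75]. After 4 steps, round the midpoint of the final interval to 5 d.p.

6.49125

f(5.630000) = -1.727719, f(7.750000) = 1.994599 (opposite signs)
step 1: m = 6.690000, f(m) = 0.335686 > 0 → root in [5.630000, 6.690000]
step 2: m = 6.160000, f(m) = -0.712874 < 0 → root in [6.160000, 6.690000]
step 3: m = 6.425000, f(m) = -0.183660 < 0 → root in [6.425000, 6.690000]
step 4: m = 6.557500, f(m) = 0.078387 > 0 → root in [6.425000, 6.557500]
Midpoint of [6.425000, 6.557500] = 6.491250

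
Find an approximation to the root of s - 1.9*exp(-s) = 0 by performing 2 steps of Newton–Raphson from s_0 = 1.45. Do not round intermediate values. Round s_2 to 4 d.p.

Newton update: s ← s − f(s)/f'(s).
f'(s) = 1 + 1.9*exp(-s)
s_0 = 1.450000: f = 1.004316, f' = 1.445684 → s_1 = 1.450000 - (1.004316)/(1.445684) = 0.755300
s_1 = 0.755300: f = -0.137452, f' = 1.892752 → s_2 = 0.755300 - (-0.137452)/(1.892752) = 0.827920

0.8279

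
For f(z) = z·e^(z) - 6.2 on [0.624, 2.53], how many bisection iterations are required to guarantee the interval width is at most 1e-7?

25

Initial width b − a = 2.53 − 0.624 = 1.906000.
After n steps the width is (b−a)/2^n; need (b−a)/2^n ≤ 1e-7.
So n ≥ log₂(1.906000/1e-7) = log₂(19060000.0000) ≈ 24.1840.
Hence n = 25.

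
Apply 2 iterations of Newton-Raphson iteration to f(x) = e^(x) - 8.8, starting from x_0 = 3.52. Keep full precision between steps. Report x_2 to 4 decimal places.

2.3262

Newton update: x ← x − f(x)/f'(x).
f'(x) = e^(x)
x_0 = 3.520000: f = 24.984428, f' = 33.784428 → x_1 = 3.520000 - (24.984428)/(33.784428) = 2.780475
x_1 = 2.780475: f = 7.326680, f' = 16.126680 → x_2 = 2.780475 - (7.326680)/(16.126680) = 2.326155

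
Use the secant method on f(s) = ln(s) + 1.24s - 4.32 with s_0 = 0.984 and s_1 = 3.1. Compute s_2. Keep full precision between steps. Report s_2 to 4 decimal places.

2.7323

f(s_0) = -3.115969, f(s_1) = 0.655402
s_2 = 3.100000 - (0.655402)·(3.100000 - 0.984000)/(0.655402 - (-3.115969)) = 2.732274; f(s_2) = 0.073154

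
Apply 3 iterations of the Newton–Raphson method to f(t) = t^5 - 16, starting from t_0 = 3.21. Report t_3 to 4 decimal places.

1.8691

f'(t) = 5t^4
t_0 = 3.210000: f = 324.820071, f' = 530.872384 → t_1 = 3.210000 - (324.820071)/(530.872384) = 2.598139
t_1 = 2.598139: f = 102.389168, f' = 227.834548 → t_2 = 2.598139 - (102.389168)/(227.834548) = 2.148738
t_2 = 2.148738: f = 29.805431, f' = 106.586839 → t_3 = 2.148738 - (29.805431)/(106.586839) = 1.869102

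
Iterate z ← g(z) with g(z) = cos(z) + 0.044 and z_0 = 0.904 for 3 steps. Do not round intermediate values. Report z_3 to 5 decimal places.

0.71705

z_1 = g(0.904000) = 0.662472
z_2 = g(0.662472) = 0.832474
z_3 = g(0.832474) = 0.717048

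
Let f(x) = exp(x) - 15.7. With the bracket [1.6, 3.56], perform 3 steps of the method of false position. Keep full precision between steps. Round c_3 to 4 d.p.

False-position update: c = (a·f(b) − b·f(a))/(f(b) − f(a)); replace the endpoint whose sign matches f(c).
f(1.600000) = -10.746968, f(3.560000) = 19.463197
step 1: c = 2.297251, f(c) = -5.753203 < 0 → new bracket [2.297251, 3.560000]
step 2: c = 2.585351, f(c) = -2.432055 < 0 → new bracket [2.585351, 3.560000]
step 3: c = 2.693612, f(c) = -0.915019 < 0 → new bracket [2.693612, 3.560000]

2.6936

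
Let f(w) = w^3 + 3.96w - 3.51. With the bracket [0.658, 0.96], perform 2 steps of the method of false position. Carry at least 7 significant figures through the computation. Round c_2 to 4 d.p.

f(0.658000) = -0.619430, f(0.960000) = 1.176336
step 1: c = 0.762172, f(c) = -0.049051 < 0 → new bracket [0.762172, 0.960000]
step 2: c = 0.770090, f(c) = -0.003748 < 0 → new bracket [0.770090, 0.960000]

0.7701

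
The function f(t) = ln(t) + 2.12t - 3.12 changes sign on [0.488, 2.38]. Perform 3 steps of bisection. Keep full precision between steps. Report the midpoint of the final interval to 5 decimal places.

1.31575

f(0.488000) = -2.802880, f(2.380000) = 2.792700 (opposite signs)
step 1: m = 1.434000, f(m) = 0.280548 > 0 → root in [0.488000, 1.434000]
step 2: m = 0.961000, f(m) = -1.122461 < 0 → root in [0.961000, 1.434000]
step 3: m = 1.197500, f(m) = -0.401064 < 0 → root in [1.197500, 1.434000]
Midpoint of [1.197500, 1.434000] = 1.315750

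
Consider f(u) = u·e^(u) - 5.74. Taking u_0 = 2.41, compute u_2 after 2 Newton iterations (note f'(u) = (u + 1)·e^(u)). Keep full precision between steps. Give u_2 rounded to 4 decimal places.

1.5196

Newton update: u ← u − f(u)/f'(u).
u_0 = 2.410000: f = 21.092846, f' = 37.966808 → u_1 = 2.410000 - (21.092846)/(37.966808) = 1.854440
u_1 = 1.854440: f = 6.106382, f' = 18.234501 → u_2 = 1.854440 - (6.106382)/(18.234501) = 1.519559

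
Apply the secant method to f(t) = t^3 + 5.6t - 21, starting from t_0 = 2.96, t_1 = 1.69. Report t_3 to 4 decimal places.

Secant update: t_(k+1) = t_k − f(t_k)·(t_k − t_(k-1))/(f(t_k) − f(t_(k-1))).
f(t_0) = 21.510336, f(t_1) = -6.709191
t_2 = 1.690000 - (-6.709191)·(1.690000 - 2.960000)/(-6.709191 - (21.510336)) = 1.991942; f(t_2) = -1.941424
t_3 = 1.991942 - (-1.941424)·(1.991942 - 1.690000)/(-1.941424 - (-6.709191)) = 2.114893; f(t_3) = 0.302831

2.1149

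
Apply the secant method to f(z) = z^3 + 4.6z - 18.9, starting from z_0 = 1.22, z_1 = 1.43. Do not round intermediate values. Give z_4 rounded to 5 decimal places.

Secant update: z_(k+1) = z_k − f(z_k)·(z_k − z_(k-1))/(f(z_k) − f(z_(k-1))).
f(z_0) = -11.472152, f(z_1) = -9.397793
z_2 = 1.430000 - (-9.397793)·(1.430000 - 1.220000)/(-9.397793 - (-11.472152)) = 2.381396; f(z_2) = 5.559427
z_3 = 2.381396 - (5.559427)·(2.381396 - 1.430000)/(5.559427 - (-9.397793)) = 2.027773; f(z_3) = -1.234320
z_4 = 2.027773 - (-1.234320)·(2.027773 - 2.381396)/(-1.234320 - (5.559427)) = 2.092021; f(z_4) = -0.120868

2.09202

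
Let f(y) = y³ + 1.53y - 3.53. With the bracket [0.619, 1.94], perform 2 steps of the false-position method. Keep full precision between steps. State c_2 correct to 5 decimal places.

1.10567

f(0.619000) = -2.345753, f(1.940000) = 6.739584
step 1: c = 0.960070, f(c) = -1.176161 < 0 → new bracket [0.960070, 1.940000]
step 2: c = 1.105673, f(c) = -0.486619 < 0 → new bracket [1.105673, 1.940000]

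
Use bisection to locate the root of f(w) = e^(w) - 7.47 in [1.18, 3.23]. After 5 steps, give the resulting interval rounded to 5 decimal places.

f(1.180000) = -4.215626, f(3.230000) = 17.809657 (opposite signs)
step 1: m = 2.205000, f(m) = 1.600252 > 0 → root in [1.180000, 2.205000]
step 2: m = 1.692500, f(m) = -2.036954 < 0 → root in [1.692500, 2.205000]
step 3: m = 1.948750, f(m) = -0.450093 < 0 → root in [1.948750, 2.205000]
step 4: m = 2.076875, f(m) = 0.509494 > 0 → root in [1.948750, 2.076875]
step 5: m = 2.012812, f(m) = 0.014337 > 0 → root in [1.948750, 2.012812]

[1.94875, 2.01281]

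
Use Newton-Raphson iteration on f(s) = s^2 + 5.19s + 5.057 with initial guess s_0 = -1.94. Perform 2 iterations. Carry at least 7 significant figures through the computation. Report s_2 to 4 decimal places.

-1.2696

f'(s) = 2s + 5.19
s_0 = -1.940000: f = -1.248000, f' = 1.310000 → s_1 = -1.940000 - (-1.248000)/(1.310000) = -0.987328
s_1 = -0.987328: f = 0.907583, f' = 3.215344 → s_2 = -0.987328 - (0.907583)/(3.215344) = -1.269595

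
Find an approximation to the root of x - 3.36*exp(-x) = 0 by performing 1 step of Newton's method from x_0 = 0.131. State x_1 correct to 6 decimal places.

0.844486

f'(x) = 1 + 3.36*exp(-x)
x_0 = 0.131000: f = -2.816452, f' = 3.947452 → x_1 = 0.131000 - (-2.816452)/(3.947452) = 0.844486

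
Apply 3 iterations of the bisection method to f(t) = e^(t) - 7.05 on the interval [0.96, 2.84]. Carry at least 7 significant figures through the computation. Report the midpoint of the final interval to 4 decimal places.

2.0175

f(0.960000) = -4.438304, f(2.840000) = 10.065766 (opposite signs)
step 1: m = 1.900000, f(m) = -0.364106 < 0 → root in [1.900000, 2.840000]
step 2: m = 2.370000, f(m) = 3.647392 > 0 → root in [1.900000, 2.370000]
step 3: m = 2.135000, f(m) = 1.407047 > 0 → root in [1.900000, 2.135000]
Midpoint of [1.900000, 2.135000] = 2.017500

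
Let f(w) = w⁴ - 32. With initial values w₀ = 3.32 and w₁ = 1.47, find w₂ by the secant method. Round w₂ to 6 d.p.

Secant update: w_(k+1) = w_k − f(w_k)·(w_k − w_(k-1))/(f(w_k) − f(w_(k-1))).
f(w_0) = 89.493302, f(w_1) = -27.330511
w_2 = 1.470000 - (-27.330511)·(1.470000 - 3.320000)/(-27.330511 - (89.493302)) = 1.902801; f(w_2) = -18.890886

1.902801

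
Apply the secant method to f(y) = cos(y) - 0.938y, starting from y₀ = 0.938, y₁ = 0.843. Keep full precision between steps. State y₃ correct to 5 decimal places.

f(y_0) = -0.288442, f(y_1) = -0.125508
y_2 = 0.843000 - (-0.125508)·(0.843000 - 0.938000)/(-0.125508 - (-0.288442)) = 0.769821; f(y_2) = -0.004058
y_3 = 0.769821 - (-0.004058)·(0.769821 - 0.843000)/(-0.004058 - (-0.125508)) = 0.767377; f(y_3) = -0.000065

0.76738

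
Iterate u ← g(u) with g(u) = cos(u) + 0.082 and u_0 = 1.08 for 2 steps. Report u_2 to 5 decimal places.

0.93278

u_1 = g(1.080000) = 0.553328
u_2 = g(0.553328) = 0.932780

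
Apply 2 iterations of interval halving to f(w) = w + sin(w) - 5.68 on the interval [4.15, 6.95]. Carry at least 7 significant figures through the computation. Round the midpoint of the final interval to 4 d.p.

f(4.150000) = -2.375984, f(6.950000) = 1.888486 (opposite signs)
step 1: m = 5.550000, f(m) = -0.799240 < 0 → root in [5.550000, 6.950000]
step 2: m = 6.250000, f(m) = 0.536821 > 0 → root in [5.550000, 6.250000]
Midpoint of [5.550000, 6.250000] = 5.900000

5.9000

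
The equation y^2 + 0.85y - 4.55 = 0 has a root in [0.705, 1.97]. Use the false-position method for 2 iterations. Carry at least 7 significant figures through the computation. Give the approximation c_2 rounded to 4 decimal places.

1.7468

f(0.705000) = -3.453725, f(1.970000) = 1.005400
step 1: c = 1.684780, f(c) = -0.279453 < 0 → new bracket [1.684780, 1.970000]
step 2: c = 1.746815, f(c) = -0.013845 < 0 → new bracket [1.746815, 1.970000]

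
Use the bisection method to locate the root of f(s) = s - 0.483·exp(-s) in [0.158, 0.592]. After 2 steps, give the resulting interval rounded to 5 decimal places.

f(0.158000) = -0.254409, f(0.592000) = 0.324795 (opposite signs)
step 1: m = 0.375000, f(m) = 0.043039 > 0 → root in [0.158000, 0.375000]
step 2: m = 0.266500, f(m) = -0.103505 < 0 → root in [0.266500, 0.375000]

[0.26650, 0.37500]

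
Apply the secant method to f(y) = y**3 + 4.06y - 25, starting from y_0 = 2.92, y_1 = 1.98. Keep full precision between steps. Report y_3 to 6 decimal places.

f(y_0) = 11.752288, f(y_1) = -9.198808
y_2 = 1.980000 - (-9.198808)·(1.980000 - 2.920000)/(-9.198808 - (11.752288)) = 2.392717; f(y_2) = -1.587032
y_3 = 2.392717 - (-1.587032)·(2.392717 - 1.980000)/(-1.587032 - (-9.198808)) = 2.478768; f(y_3) = 0.294059

2.478768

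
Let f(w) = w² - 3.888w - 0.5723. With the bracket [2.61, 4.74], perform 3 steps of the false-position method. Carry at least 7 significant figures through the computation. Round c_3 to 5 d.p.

f(2.610000) = -3.907880, f(4.740000) = 3.466180
step 1: c = 3.738793, f(c) = -1.130156 < 0 → new bracket [3.738793, 4.740000]
step 2: c = 3.984971, f(c) = -0.185872 < 0 → new bracket [3.984971, 4.740000]
step 3: c = 4.023399, f(c) = -0.027537 < 0 → new bracket [4.023399, 4.740000]

4.02340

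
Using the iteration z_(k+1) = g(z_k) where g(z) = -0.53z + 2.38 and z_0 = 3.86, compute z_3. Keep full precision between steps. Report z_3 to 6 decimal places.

1.212477

z_1 = g(3.860000) = 0.334200
z_2 = g(0.334200) = 2.202874
z_3 = g(2.202874) = 1.212477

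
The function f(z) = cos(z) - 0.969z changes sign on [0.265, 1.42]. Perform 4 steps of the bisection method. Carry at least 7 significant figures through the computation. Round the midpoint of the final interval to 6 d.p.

f(0.265000) = 0.708308, f(1.420000) = -1.225755 (opposite signs)
step 1: m = 0.842500, f(m) = -0.150783 < 0 → root in [0.265000, 0.842500]
step 2: m = 0.553750, f(m) = 0.313975 > 0 → root in [0.553750, 0.842500]
step 3: m = 0.698125, f(m) = 0.089566 > 0 → root in [0.698125, 0.842500]
step 4: m = 0.770312, f(m) = -0.028740 < 0 → root in [0.698125, 0.770312]
Midpoint of [0.698125, 0.770312] = 0.734219

0.734219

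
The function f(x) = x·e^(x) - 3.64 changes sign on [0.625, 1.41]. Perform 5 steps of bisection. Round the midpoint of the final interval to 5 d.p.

1.15242

f(0.625000) = -2.472346, f(1.410000) = 2.135297 (opposite signs)
step 1: m = 1.017500, f(m) = -0.825320 < 0 → root in [1.017500, 1.410000]
step 2: m = 1.213750, f(m) = 0.445584 > 0 → root in [1.017500, 1.213750]
step 3: m = 1.115625, f(m) = -0.235698 < 0 → root in [1.115625, 1.213750]
step 4: m = 1.164688, f(m) = 0.092732 > 0 → root in [1.115625, 1.164688]
step 5: m = 1.140156, f(m) = -0.074438 < 0 → root in [1.140156, 1.164688]
Midpoint of [1.140156, 1.164688] = 1.152422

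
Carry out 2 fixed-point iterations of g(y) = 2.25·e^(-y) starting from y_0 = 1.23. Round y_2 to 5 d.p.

y_1 = g(1.230000) = 0.657658
y_2 = g(0.657658) = 1.165642

1.16564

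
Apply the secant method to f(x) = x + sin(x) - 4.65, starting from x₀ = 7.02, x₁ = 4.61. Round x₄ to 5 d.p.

5.41106

Secant update: x_(k+1) = x_k − f(x_k)·(x_k − x_(k-1))/(f(x_k) − f(x_(k-1))).
f(x_0) = 3.041932, f(x_1) = -1.034763
x_2 = 4.610000 - (-1.034763)·(4.610000 - 7.020000)/(-1.034763 - (3.041932)) = 5.221716; f(x_2) = -0.301357
x_3 = 5.221716 - (-0.301357)·(5.221716 - 4.610000)/(-0.301357 - (-1.034763)) = 5.473070; f(x_3) = 0.098704
x_4 = 5.473070 - (0.098704)·(5.473070 - 5.221716)/(0.098704 - (-0.301357)) = 5.411056; f(x_4) = -0.004645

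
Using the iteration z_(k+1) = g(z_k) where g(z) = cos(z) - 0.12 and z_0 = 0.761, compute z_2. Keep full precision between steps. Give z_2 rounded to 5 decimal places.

0.70299

z_1 = g(0.761000) = 0.604147
z_2 = g(0.604147) = 0.702987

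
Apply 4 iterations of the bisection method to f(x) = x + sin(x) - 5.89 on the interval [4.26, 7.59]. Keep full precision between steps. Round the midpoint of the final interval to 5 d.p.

6.02906

f(4.260000) = -2.529405, f(7.590000) = 2.665359 (opposite signs)
step 1: m = 5.925000, f(m) = -0.315575 < 0 → root in [5.925000, 7.590000]
step 2: m = 6.757500, f(m) = 1.324229 > 0 → root in [5.925000, 6.757500]
step 3: m = 6.341250, f(m) = 0.509282 > 0 → root in [5.925000, 6.341250]
step 4: m = 6.133125, f(m) = 0.093627 > 0 → root in [5.925000, 6.133125]
Midpoint of [5.925000, 6.133125] = 6.029063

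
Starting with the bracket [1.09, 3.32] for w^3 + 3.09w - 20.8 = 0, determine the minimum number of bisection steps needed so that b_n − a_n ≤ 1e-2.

8

Initial width b − a = 3.32 − 1.09 = 2.230000.
After n steps the width is (b−a)/2^n; need (b−a)/2^n ≤ 1e-2.
So n ≥ log₂(2.230000/1e-2) = log₂(223.0000) ≈ 7.8009.
Hence n = 8.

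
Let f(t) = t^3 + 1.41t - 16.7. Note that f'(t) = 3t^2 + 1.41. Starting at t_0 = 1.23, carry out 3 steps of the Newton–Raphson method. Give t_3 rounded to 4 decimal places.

t_0 = 1.230000: f = -13.104833, f' = 5.948700 → t_1 = 1.230000 - (-13.104833)/(5.948700) = 3.432974
t_1 = 3.432974: f = 28.599167, f' = 36.765937 → t_2 = 3.432974 - (28.599167)/(36.765937) = 2.655103
t_2 = 2.655103: f = 5.761034, f' = 22.558715 → t_3 = 2.655103 - (5.761034)/(22.558715) = 2.399723

2.3997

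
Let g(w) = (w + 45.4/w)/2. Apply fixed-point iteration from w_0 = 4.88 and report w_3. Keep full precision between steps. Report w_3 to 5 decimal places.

w_1 = g(4.880000) = 7.091639
w_2 = g(7.091639) = 6.746772
w_3 = g(6.746772) = 6.737958

6.73796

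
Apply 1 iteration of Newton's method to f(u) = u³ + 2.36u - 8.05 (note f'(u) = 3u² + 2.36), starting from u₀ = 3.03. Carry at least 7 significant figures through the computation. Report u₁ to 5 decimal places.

2.12978

u_0 = 3.030000: f = 26.918927, f' = 29.902700 → u_1 = 3.030000 - (26.918927)/(29.902700) = 2.129783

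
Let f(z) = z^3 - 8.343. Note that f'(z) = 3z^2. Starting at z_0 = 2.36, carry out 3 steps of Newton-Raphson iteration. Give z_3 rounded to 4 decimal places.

2.0282

Newton update: z ← z − f(z)/f'(z).
z_0 = 2.360000: f = 4.801256, f' = 16.708800 → z_1 = 2.360000 - (4.801256)/(16.708800) = 2.072651
z_1 = 2.072651: f = 0.560865, f' = 12.887647 → z_2 = 2.072651 - (0.560865)/(12.887647) = 2.029131
z_2 = 2.029131: f = 0.011694, f' = 12.352123 → z_3 = 2.029131 - (0.011694)/(12.352123) = 2.028185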